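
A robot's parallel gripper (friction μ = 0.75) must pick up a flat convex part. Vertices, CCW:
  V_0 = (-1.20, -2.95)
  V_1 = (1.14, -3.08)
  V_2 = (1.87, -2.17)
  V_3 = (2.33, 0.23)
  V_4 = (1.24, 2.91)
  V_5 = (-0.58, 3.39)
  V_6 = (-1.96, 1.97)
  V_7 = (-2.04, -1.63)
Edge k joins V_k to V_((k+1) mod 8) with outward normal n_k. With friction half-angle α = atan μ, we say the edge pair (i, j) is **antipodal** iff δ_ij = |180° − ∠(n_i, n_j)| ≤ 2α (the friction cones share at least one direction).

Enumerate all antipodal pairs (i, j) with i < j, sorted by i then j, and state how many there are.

count = 14; pairs: (0,3), (0,4), (0,5), (1,4), (1,5), (1,6), (1,7), (2,5), (2,6), (2,7), (3,5), (3,6), (3,7), (4,7)

α = atan 0.75 = 36.87°;  2α = 73.74°
n_0 = (-0.0555, -0.9985)
n_1 = (+0.7800, -0.6257)
n_2 = (+0.9821, -0.1882)
n_3 = (+0.9263, +0.3767)
n_4 = (+0.2550, +0.9669)
n_5 = (-0.7171, +0.6969)
n_6 = (-0.9998, +0.0222)
n_7 = (-0.8437, -0.5369)
  (0,1): δ = 125.56°  ·
  (0,2): δ = 97.67°  ·
  (0,3): δ = 64.69°  ✓
  (0,4): δ = 11.59°  ✓
  (0,5): δ = 49.00°  ✓
  (0,6): δ = 91.91°  ·
  (0,7): δ = 125.65°  ·
  (1,2): δ = 152.11°  ·
  (1,3): δ = 119.13°  ·
  (1,4): δ = 66.04°  ✓
  (1,5): δ = 5.45°  ✓
  (1,6): δ = 37.46°  ✓
  (1,7): δ = 71.21°  ✓
  (2,3): δ = 147.02°  ·
  (2,4): δ = 93.92°  ·
  (2,5): δ = 33.33°  ✓
  (2,6): δ = 9.58°  ✓
  (2,7): δ = 43.32°  ✓
  (3,4): δ = 126.91°  ·
  (3,5): δ = 66.31°  ✓
  (3,6): δ = 23.41°  ✓
  (3,7): δ = 10.34°  ✓
  (4,5): δ = 119.41°  ·
  (4,6): δ = 76.50°  ·
  (4,7): δ = 42.75°  ✓
  (5,6): δ = 137.09°  ·
  (5,7): δ = 103.35°  ·
  (6,7): δ = 146.26°  ·
antipodal pairs: 14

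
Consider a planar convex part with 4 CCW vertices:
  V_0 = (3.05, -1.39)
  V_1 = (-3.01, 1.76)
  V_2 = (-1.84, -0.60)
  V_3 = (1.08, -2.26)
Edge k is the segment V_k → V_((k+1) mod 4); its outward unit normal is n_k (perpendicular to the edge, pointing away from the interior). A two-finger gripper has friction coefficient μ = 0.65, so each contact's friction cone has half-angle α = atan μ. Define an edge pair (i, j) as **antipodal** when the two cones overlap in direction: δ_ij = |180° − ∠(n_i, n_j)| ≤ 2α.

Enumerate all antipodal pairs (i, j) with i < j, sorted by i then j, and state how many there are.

α = atan 0.65 = 33.02°;  2α = 66.05°
n_0 = (+0.4612, +0.8873)
n_1 = (-0.8959, -0.4442)
n_2 = (-0.4942, -0.8693)
n_3 = (+0.4040, -0.9148)
  (0,1): δ = 36.16°  ✓
  (0,2): δ = 2.15°  ✓
  (0,3): δ = 51.29°  ✓
  (1,2): δ = 145.99°  ·
  (1,3): δ = 92.54°  ·
  (2,3): δ = 126.55°  ·
antipodal pairs: 3

count = 3; pairs: (0,1), (0,2), (0,3)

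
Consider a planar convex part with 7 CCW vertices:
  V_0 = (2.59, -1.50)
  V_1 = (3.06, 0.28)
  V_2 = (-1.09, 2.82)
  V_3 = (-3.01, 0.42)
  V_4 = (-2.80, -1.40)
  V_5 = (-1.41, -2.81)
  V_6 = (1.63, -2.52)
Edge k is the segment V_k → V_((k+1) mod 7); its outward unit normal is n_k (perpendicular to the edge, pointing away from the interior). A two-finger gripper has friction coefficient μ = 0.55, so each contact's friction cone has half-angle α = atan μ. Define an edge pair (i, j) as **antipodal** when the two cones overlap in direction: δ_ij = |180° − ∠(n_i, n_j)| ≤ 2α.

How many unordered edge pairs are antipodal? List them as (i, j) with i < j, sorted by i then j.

count = 8; pairs: (0,2), (0,3), (1,3), (1,4), (1,5), (2,5), (2,6), (3,6)

α = atan 0.55 = 28.81°;  2α = 57.62°
n_0 = (+0.9669, -0.2553)
n_1 = (+0.5220, +0.8529)
n_2 = (-0.7809, +0.6247)
n_3 = (-0.9934, -0.1146)
n_4 = (-0.7121, -0.7020)
n_5 = (+0.0950, -0.9955)
n_6 = (+0.7282, -0.6854)
  (0,1): δ = 106.68°  ·
  (0,2): δ = 23.87°  ✓
  (0,3): δ = 21.37°  ✓
  (0,4): δ = 59.38°  ·
  (0,5): δ = 110.24°  ·
  (0,6): δ = 151.53°  ·
  (1,2): δ = 97.19°  ·
  (1,3): δ = 51.95°  ✓
  (1,4): δ = 13.94°  ✓
  (1,5): δ = 36.92°  ✓
  (1,6): δ = 78.20°  ·
  (2,3): δ = 134.76°  ·
  (2,4): δ = 96.75°  ·
  (2,5): δ = 45.89°  ✓
  (2,6): δ = 4.60°  ✓
  (3,4): δ = 141.99°  ·
  (3,5): δ = 91.13°  ·
  (3,6): δ = 49.85°  ✓
  (4,5): δ = 129.14°  ·
  (4,6): δ = 87.86°  ·
  (5,6): δ = 138.71°  ·
antipodal pairs: 8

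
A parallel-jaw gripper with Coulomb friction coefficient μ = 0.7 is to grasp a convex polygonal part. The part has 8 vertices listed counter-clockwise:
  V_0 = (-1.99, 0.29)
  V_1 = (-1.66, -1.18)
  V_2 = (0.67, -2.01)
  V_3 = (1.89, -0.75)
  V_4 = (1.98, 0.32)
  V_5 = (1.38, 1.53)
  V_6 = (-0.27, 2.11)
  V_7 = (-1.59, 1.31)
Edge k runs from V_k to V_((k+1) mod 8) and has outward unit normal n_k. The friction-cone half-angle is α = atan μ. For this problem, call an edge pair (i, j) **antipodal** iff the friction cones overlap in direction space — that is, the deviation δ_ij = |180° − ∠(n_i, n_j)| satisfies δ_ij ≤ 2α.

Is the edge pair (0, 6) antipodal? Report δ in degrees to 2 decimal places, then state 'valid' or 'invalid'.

δ = 108.57°, invalid

α = atan 0.7 = 34.99°;  2α = 69.98°
edge 0: e_0 = (+0.33, -1.47);  n_0 = (-0.9757, -0.2190)
edge 6: e_6 = (-1.32, -0.80);  n_6 = (-0.5183, +0.8552)
∠(n_0, n_6) = 71.43°
δ = |180° − 71.43°| = 108.57°
108.57° > 2α = 69.98°  →  invalid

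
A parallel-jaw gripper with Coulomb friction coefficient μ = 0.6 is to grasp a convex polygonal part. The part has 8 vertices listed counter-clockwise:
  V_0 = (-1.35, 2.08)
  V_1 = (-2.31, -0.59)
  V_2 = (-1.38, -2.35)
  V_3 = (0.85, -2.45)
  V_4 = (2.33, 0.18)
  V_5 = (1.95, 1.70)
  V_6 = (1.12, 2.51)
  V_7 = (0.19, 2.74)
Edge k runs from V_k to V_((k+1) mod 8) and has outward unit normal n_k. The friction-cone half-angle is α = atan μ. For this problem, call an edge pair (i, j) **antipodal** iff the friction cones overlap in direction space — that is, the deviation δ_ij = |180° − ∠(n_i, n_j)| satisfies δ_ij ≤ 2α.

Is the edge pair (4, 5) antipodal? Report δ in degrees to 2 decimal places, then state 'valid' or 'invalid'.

α = atan 0.6 = 30.96°;  2α = 61.93°
edge 4: e_4 = (-0.38, +1.52);  n_4 = (+0.9701, +0.2425)
edge 5: e_5 = (-0.83, +0.81);  n_5 = (+0.6984, +0.7157)
∠(n_4, n_5) = 31.66°
δ = |180° − 31.66°| = 148.34°
148.34° > 2α = 61.93°  →  invalid

δ = 148.34°, invalid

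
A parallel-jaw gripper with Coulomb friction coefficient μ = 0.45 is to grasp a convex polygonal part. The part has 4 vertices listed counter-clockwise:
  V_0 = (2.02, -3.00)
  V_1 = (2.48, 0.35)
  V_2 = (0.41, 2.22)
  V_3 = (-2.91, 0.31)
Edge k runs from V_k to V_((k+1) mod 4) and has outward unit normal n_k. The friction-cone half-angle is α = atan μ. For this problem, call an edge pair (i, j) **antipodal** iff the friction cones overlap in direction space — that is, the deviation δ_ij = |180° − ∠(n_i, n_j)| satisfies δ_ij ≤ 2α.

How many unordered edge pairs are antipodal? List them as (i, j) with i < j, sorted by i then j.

count = 1; pairs: (1,3)

α = atan 0.45 = 24.23°;  2α = 48.46°
n_0 = (+0.9907, -0.1360)
n_1 = (+0.6703, +0.7420)
n_2 = (-0.4987, +0.8668)
n_3 = (-0.5574, -0.8302)
  (0,1): δ = 124.28°  ·
  (0,2): δ = 52.27°  ·
  (0,3): δ = 63.94°  ·
  (1,2): δ = 107.99°  ·
  (1,3): δ = 8.22°  ✓
  (2,3): δ = 63.79°  ·
antipodal pairs: 1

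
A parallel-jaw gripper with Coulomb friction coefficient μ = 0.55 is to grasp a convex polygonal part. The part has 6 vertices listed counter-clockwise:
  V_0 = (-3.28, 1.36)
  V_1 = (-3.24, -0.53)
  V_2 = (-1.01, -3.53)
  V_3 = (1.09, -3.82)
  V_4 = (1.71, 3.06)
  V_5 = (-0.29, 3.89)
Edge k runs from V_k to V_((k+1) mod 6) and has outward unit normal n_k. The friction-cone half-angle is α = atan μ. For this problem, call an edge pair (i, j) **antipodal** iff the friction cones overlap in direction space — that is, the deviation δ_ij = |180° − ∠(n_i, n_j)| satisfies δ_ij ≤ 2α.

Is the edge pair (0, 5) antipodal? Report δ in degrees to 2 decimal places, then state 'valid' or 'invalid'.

δ = 129.02°, invalid

α = atan 0.55 = 28.81°;  2α = 57.62°
edge 0: e_0 = (+0.04, -1.89);  n_0 = (-0.9998, -0.0212)
edge 5: e_5 = (-2.99, -2.53);  n_5 = (-0.6459, +0.7634)
∠(n_0, n_5) = 50.98°
δ = |180° − 50.98°| = 129.02°
129.02° > 2α = 57.62°  →  invalid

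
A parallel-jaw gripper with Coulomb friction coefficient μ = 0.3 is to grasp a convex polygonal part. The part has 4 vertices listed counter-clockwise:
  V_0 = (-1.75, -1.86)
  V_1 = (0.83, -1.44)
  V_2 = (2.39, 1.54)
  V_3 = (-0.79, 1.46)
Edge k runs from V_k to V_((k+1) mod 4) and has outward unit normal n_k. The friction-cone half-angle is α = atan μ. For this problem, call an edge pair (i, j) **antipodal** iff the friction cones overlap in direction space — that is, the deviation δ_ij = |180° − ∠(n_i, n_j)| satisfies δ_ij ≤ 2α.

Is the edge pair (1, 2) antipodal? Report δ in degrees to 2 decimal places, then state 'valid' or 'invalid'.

δ = 60.93°, invalid

α = atan 0.3 = 16.70°;  2α = 33.40°
edge 1: e_1 = (+1.56, +2.98);  n_1 = (+0.8859, -0.4638)
edge 2: e_2 = (-3.18, -0.08);  n_2 = (-0.0251, +0.9997)
∠(n_1, n_2) = 119.07°
δ = |180° − 119.07°| = 60.93°
60.93° > 2α = 33.40°  →  invalid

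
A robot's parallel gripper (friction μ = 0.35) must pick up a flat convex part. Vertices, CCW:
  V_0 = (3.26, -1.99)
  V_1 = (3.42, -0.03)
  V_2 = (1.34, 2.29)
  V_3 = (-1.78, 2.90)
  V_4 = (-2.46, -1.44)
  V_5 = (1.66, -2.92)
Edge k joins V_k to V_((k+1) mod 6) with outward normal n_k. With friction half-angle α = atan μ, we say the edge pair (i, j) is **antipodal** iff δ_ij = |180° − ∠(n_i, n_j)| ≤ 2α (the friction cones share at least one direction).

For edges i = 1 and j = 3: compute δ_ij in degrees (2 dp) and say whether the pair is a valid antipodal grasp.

α = atan 0.35 = 19.29°;  2α = 38.58°
edge 1: e_1 = (-2.08, +2.32);  n_1 = (+0.7446, +0.6675)
edge 3: e_3 = (-0.68, -4.34);  n_3 = (-0.9879, +0.1548)
∠(n_1, n_3) = 129.22°
δ = |180° − 129.22°| = 50.78°
50.78° > 2α = 38.58°  →  invalid

δ = 50.78°, invalid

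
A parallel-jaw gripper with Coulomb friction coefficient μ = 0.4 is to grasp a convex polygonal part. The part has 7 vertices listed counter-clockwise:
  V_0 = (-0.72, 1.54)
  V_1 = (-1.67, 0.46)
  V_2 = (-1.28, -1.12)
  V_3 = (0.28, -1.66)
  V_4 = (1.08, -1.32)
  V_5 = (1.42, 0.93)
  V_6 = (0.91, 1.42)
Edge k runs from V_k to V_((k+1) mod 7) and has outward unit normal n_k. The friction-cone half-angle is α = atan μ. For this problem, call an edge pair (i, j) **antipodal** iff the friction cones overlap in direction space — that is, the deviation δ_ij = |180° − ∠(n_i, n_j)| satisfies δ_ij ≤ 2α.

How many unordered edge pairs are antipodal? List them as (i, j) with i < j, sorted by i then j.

count = 7; pairs: (0,3), (0,4), (1,4), (1,5), (2,5), (2,6), (3,6)

α = atan 0.4 = 21.80°;  2α = 43.60°
n_0 = (-0.7509, +0.6605)
n_1 = (-0.9709, -0.2396)
n_2 = (-0.3271, -0.9450)
n_3 = (+0.3911, -0.9203)
n_4 = (+0.9888, -0.1494)
n_5 = (+0.6928, +0.7211)
n_6 = (+0.0734, +0.9973)
  (0,1): δ = 124.80°  ·
  (0,2): δ = 67.76°  ·
  (0,3): δ = 25.64°  ✓
  (0,4): δ = 32.74°  ✓
  (0,5): δ = 87.48°  ·
  (0,6): δ = 127.13°  ·
  (1,2): δ = 122.96°  ·
  (1,3): δ = 80.84°  ·
  (1,4): δ = 22.46°  ✓
  (1,5): δ = 32.28°  ✓
  (1,6): δ = 71.92°  ·
  (2,3): δ = 137.88°  ·
  (2,4): δ = 79.50°  ·
  (2,5): δ = 24.76°  ✓
  (2,6): δ = 14.88°  ✓
  (3,4): δ = 121.62°  ·
  (3,5): δ = 66.88°  ·
  (3,6): δ = 27.24°  ✓
  (4,5): δ = 125.26°  ·
  (4,6): δ = 85.62°  ·
  (5,6): δ = 140.36°  ·
antipodal pairs: 7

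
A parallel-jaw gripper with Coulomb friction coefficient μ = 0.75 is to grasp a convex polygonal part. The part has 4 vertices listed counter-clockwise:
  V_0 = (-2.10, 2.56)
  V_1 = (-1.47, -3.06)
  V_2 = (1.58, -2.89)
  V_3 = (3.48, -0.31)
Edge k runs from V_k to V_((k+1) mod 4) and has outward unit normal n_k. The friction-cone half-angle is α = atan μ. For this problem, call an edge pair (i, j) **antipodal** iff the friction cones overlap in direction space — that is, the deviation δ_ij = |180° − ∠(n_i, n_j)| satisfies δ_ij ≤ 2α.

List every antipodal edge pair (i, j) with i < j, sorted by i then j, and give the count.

α = atan 0.75 = 36.87°;  2α = 73.74°
n_0 = (-0.9938, -0.1114)
n_1 = (+0.0557, -0.9985)
n_2 = (+0.8052, -0.5930)
n_3 = (+0.4574, +0.8893)
  (0,1): δ = 93.21°  ·
  (0,2): δ = 42.77°  ✓
  (0,3): δ = 56.39°  ✓
  (1,2): δ = 129.56°  ·
  (1,3): δ = 30.41°  ✓
  (2,3): δ = 80.85°  ·
antipodal pairs: 3

count = 3; pairs: (0,2), (0,3), (1,3)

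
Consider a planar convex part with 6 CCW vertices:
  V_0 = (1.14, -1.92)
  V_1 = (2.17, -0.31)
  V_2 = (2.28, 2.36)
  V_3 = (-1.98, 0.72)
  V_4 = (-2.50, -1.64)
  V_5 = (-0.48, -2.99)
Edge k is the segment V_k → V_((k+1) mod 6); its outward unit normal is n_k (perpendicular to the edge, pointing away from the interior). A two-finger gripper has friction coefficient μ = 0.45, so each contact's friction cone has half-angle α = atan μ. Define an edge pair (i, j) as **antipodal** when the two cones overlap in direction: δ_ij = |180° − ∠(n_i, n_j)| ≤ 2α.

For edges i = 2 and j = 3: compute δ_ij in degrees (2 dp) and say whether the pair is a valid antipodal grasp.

α = atan 0.45 = 24.23°;  2α = 48.46°
edge 2: e_2 = (-4.26, -1.64);  n_2 = (-0.3593, +0.9332)
edge 3: e_3 = (-0.52, -2.36);  n_3 = (-0.9766, +0.2152)
∠(n_2, n_3) = 56.52°
δ = |180° − 56.52°| = 123.48°
123.48° > 2α = 48.46°  →  invalid

δ = 123.48°, invalid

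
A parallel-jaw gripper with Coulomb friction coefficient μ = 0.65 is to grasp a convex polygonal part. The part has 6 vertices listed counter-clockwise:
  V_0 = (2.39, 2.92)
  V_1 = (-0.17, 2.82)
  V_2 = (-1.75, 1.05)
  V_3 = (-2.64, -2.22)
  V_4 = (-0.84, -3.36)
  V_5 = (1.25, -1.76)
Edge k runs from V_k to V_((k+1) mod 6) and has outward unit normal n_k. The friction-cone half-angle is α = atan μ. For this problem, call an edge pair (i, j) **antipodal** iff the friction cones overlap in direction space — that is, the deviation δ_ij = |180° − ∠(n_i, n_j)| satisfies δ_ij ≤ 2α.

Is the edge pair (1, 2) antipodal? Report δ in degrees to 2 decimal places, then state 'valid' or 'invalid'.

α = atan 0.65 = 33.02°;  2α = 66.05°
edge 1: e_1 = (-1.58, -1.77);  n_1 = (-0.7460, +0.6659)
edge 2: e_2 = (-0.89, -3.27);  n_2 = (-0.9649, +0.2626)
∠(n_1, n_2) = 26.53°
δ = |180° − 26.53°| = 153.47°
153.47° > 2α = 66.05°  →  invalid

δ = 153.47°, invalid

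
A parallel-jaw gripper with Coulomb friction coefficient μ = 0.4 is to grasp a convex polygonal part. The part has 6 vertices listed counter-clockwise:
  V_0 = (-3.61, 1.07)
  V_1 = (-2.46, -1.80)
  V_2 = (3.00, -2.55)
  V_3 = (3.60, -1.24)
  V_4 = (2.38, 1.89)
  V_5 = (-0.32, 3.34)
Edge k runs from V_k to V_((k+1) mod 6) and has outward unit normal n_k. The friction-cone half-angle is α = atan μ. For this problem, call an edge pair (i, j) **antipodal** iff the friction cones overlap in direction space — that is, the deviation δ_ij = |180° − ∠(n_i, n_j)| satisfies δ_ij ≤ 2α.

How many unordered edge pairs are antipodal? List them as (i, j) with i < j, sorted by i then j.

count = 5; pairs: (0,3), (0,4), (1,4), (1,5), (2,5)

α = atan 0.4 = 21.80°;  2α = 43.60°
n_0 = (-0.9283, -0.3719)
n_1 = (-0.1361, -0.9907)
n_2 = (+0.9092, -0.4164)
n_3 = (+0.9317, +0.3632)
n_4 = (+0.4731, +0.8810)
n_5 = (-0.5679, +0.8231)
  (0,1): δ = 119.66°  ·
  (0,2): δ = 46.44°  ·
  (0,3): δ = 0.54°  ✓
  (0,4): δ = 39.93°  ✓
  (0,5): δ = 102.77°  ·
  (1,2): δ = 106.79°  ·
  (1,3): δ = 60.88°  ·
  (1,4): δ = 20.42°  ✓
  (1,5): δ = 42.43°  ✓
  (2,3): δ = 134.10°  ·
  (2,4): δ = 93.63°  ·
  (2,5): δ = 30.79°  ✓
  (3,4): δ = 139.53°  ·
  (3,5): δ = 76.69°  ·
  (4,5): δ = 117.16°  ·
antipodal pairs: 5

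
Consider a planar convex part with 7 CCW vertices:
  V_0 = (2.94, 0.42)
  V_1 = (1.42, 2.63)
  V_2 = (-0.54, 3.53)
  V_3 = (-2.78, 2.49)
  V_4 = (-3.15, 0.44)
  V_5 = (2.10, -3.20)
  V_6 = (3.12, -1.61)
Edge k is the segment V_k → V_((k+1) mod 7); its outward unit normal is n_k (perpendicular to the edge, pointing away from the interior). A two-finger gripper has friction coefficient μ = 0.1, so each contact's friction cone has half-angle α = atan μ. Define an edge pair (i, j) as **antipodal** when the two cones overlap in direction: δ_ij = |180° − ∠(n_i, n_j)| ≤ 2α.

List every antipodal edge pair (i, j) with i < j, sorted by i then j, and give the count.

count = 1; pairs: (1,4)

α = atan 0.1 = 5.71°;  2α = 11.42°
n_0 = (+0.8239, +0.5667)
n_1 = (+0.4173, +0.9088)
n_2 = (-0.4211, +0.9070)
n_3 = (-0.9841, +0.1776)
n_4 = (-0.5698, -0.8218)
n_5 = (+0.8417, -0.5400)
n_6 = (+0.9961, +0.0883)
  (0,1): δ = 149.18°  ·
  (0,2): δ = 99.61°  ·
  (0,3): δ = 44.75°  ·
  (0,4): δ = 20.75°  ·
  (0,5): δ = 112.80°  ·
  (0,6): δ = 150.55°  ·
  (1,2): δ = 130.43°  ·
  (1,3): δ = 75.57°  ·
  (1,4): δ = 10.07°  ✓
  (1,5): δ = 81.98°  ·
  (1,6): δ = 119.73°  ·
  (2,3): δ = 125.14°  ·
  (2,4): δ = 59.64°  ·
  (2,5): δ = 32.41°  ·
  (2,6): δ = 70.16°  ·
  (3,4): δ = 114.50°  ·
  (3,5): δ = 22.45°  ·
  (3,6): δ = 15.30°  ·
  (4,5): δ = 87.95°  ·
  (4,6): δ = 50.20°  ·
  (5,6): δ = 142.25°  ·
antipodal pairs: 1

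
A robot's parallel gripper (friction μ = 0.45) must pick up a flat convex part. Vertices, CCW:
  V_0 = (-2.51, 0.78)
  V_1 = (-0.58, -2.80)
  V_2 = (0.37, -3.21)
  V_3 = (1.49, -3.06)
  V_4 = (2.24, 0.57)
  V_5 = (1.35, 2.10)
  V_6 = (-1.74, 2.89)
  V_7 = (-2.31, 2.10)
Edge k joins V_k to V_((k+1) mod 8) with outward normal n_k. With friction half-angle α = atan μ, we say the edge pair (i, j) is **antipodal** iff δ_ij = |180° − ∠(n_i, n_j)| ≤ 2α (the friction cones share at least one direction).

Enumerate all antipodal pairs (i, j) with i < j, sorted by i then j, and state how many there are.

count = 10; pairs: (0,3), (0,4), (0,5), (1,4), (1,5), (2,5), (2,6), (3,6), (3,7), (4,7)

α = atan 0.45 = 24.23°;  2α = 48.46°
n_0 = (-0.8802, -0.4745)
n_1 = (-0.3963, -0.9181)
n_2 = (+0.1327, -0.9912)
n_3 = (+0.9793, -0.2023)
n_4 = (+0.8644, +0.5028)
n_5 = (+0.2477, +0.9688)
n_6 = (-0.8109, +0.5851)
n_7 = (-0.9887, +0.1498)
  (0,1): δ = 141.67°  ·
  (0,2): δ = 110.70°  ·
  (0,3): δ = 40.00°  ✓
  (0,4): δ = 1.86°  ✓
  (0,5): δ = 47.33°  ✓
  (0,6): δ = 115.86°  ·
  (0,7): δ = 143.05°  ·
  (1,2): δ = 149.03°  ·
  (1,3): δ = 78.33°  ·
  (1,4): δ = 36.47°  ✓
  (1,5): δ = 9.00°  ✓
  (1,6): δ = 77.53°  ·
  (1,7): δ = 104.73°  ·
  (2,3): δ = 109.30°  ·
  (2,4): δ = 67.44°  ·
  (2,5): δ = 21.97°  ✓
  (2,6): δ = 46.56°  ✓
  (2,7): δ = 73.76°  ·
  (3,4): δ = 138.14°  ·
  (3,5): δ = 92.67°  ·
  (3,6): δ = 24.14°  ✓
  (3,7): δ = 3.06°  ✓
  (4,5): δ = 134.53°  ·
  (4,6): δ = 66.00°  ·
  (4,7): δ = 38.80°  ✓
  (5,6): δ = 111.47°  ·
  (5,7): δ = 84.27°  ·
  (6,7): δ = 152.80°  ·
antipodal pairs: 10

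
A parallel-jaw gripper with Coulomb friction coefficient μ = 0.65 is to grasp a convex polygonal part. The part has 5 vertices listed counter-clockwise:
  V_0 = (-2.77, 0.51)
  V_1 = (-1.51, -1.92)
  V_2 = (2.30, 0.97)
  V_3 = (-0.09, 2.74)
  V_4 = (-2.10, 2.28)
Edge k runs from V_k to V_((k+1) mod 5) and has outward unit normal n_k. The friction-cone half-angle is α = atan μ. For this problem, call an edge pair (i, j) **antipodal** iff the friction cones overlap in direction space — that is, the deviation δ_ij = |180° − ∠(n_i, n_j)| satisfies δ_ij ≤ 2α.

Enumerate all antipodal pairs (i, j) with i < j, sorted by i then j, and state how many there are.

α = atan 0.65 = 33.02°;  2α = 66.05°
n_0 = (-0.8878, -0.4603)
n_1 = (+0.6043, -0.7967)
n_2 = (+0.5951, +0.8036)
n_3 = (-0.2231, +0.9748)
n_4 = (-0.9352, +0.3540)
  (0,1): δ = 80.23°  ·
  (0,2): δ = 26.07°  ✓
  (0,3): δ = 75.48°  ·
  (0,4): δ = 131.86°  ·
  (1,2): δ = 73.70°  ·
  (1,3): δ = 24.29°  ✓
  (1,4): δ = 32.09°  ✓
  (2,3): δ = 130.59°  ·
  (2,4): δ = 74.21°  ·
  (3,4): δ = 123.62°  ·
antipodal pairs: 3

count = 3; pairs: (0,2), (1,3), (1,4)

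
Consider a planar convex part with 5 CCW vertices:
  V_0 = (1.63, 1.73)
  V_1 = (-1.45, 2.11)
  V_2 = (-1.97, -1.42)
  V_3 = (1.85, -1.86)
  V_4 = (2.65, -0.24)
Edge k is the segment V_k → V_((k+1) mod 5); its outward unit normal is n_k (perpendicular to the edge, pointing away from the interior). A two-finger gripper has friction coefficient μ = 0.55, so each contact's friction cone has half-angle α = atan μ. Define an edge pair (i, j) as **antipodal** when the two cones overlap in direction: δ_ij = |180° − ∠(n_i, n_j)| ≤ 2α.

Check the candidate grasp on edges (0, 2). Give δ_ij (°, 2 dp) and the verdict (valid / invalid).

α = atan 0.55 = 28.81°;  2α = 57.62°
edge 0: e_0 = (-3.08, +0.38);  n_0 = (+0.1224, +0.9925)
edge 2: e_2 = (+3.82, -0.44);  n_2 = (-0.1144, -0.9934)
∠(n_0, n_2) = 179.54°
δ = |180° − 179.54°| = 0.46°
0.46° ≤ 2α = 57.62°  →  valid

δ = 0.46°, valid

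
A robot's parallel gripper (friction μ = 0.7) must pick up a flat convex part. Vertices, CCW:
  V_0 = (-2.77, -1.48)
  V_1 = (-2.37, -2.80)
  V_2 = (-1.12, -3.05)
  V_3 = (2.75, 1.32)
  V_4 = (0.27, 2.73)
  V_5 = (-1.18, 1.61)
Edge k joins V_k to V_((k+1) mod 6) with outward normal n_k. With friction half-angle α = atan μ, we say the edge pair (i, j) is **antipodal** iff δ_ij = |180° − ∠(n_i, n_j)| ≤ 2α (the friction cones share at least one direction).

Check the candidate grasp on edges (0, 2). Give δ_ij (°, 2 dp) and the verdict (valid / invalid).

α = atan 0.7 = 34.99°;  2α = 69.98°
edge 0: e_0 = (+0.40, -1.32);  n_0 = (-0.9570, -0.2900)
edge 2: e_2 = (+3.87, +4.37);  n_2 = (+0.7486, -0.6630)
∠(n_0, n_2) = 121.61°
δ = |180° − 121.61°| = 58.39°
58.39° ≤ 2α = 69.98°  →  valid

δ = 58.39°, valid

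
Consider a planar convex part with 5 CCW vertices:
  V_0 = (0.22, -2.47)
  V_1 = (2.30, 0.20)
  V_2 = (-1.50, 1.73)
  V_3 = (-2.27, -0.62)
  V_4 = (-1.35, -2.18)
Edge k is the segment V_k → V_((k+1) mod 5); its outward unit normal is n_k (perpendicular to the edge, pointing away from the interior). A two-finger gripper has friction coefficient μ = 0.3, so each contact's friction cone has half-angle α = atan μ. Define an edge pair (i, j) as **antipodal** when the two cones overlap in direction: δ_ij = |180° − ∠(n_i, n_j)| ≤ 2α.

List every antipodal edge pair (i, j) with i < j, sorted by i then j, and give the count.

count = 2; pairs: (0,2), (1,4)

α = atan 0.3 = 16.70°;  2α = 33.40°
n_0 = (+0.7889, -0.6146)
n_1 = (+0.3735, +0.9276)
n_2 = (-0.9503, +0.3114)
n_3 = (-0.8614, -0.5080)
n_4 = (-0.1816, -0.9834)
  (0,1): δ = 74.01°  ·
  (0,2): δ = 19.78°  ✓
  (0,3): δ = 68.45°  ·
  (0,4): δ = 117.45°  ·
  (1,2): δ = 86.21°  ·
  (1,3): δ = 37.54°  ·
  (1,4): δ = 11.47°  ✓
  (2,3): δ = 131.33°  ·
  (2,4): δ = 82.32°  ·
  (3,4): δ = 131.00°  ·
antipodal pairs: 2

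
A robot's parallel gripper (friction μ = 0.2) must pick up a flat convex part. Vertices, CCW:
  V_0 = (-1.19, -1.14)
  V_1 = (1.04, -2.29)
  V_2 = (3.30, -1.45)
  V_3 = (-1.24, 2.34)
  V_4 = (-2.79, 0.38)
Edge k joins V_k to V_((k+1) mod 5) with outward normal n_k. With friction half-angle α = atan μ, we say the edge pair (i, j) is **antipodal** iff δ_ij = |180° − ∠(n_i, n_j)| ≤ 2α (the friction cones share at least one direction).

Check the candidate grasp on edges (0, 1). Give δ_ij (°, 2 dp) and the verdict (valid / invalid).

δ = 132.33°, invalid

α = atan 0.2 = 11.31°;  2α = 22.62°
edge 0: e_0 = (+2.23, -1.15);  n_0 = (-0.4583, -0.8888)
edge 1: e_1 = (+2.26, +0.84);  n_1 = (+0.3484, -0.9373)
∠(n_0, n_1) = 47.67°
δ = |180° − 47.67°| = 132.33°
132.33° > 2α = 22.62°  →  invalid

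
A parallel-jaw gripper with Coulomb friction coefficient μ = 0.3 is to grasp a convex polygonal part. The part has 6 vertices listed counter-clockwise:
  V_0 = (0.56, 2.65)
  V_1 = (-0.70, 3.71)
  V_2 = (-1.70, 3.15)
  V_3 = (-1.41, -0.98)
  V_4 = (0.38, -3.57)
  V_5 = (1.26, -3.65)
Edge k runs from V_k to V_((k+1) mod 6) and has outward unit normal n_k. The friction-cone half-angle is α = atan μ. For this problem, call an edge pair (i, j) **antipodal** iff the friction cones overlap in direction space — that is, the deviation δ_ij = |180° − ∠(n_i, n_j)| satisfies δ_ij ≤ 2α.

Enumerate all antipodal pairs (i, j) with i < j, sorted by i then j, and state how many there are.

α = atan 0.3 = 16.70°;  2α = 33.40°
n_0 = (+0.6438, +0.7652)
n_1 = (-0.4886, +0.8725)
n_2 = (-0.9975, -0.0700)
n_3 = (-0.8226, -0.5685)
n_4 = (-0.0905, -0.9959)
n_5 = (+0.9939, +0.1104)
  (0,1): δ = 110.68°  ·
  (0,2): δ = 45.91°  ·
  (0,3): δ = 15.28°  ✓
  (0,4): δ = 34.88°  ·
  (0,5): δ = 136.41°  ·
  (1,2): δ = 115.23°  ·
  (1,3): δ = 84.60°  ·
  (1,4): δ = 34.44°  ·
  (1,5): δ = 67.09°  ·
  (2,3): δ = 149.37°  ·
  (2,4): δ = 99.21°  ·
  (2,5): δ = 2.32°  ✓
  (3,4): δ = 129.84°  ·
  (3,5): δ = 28.31°  ✓
  (4,5): δ = 78.47°  ·
antipodal pairs: 3

count = 3; pairs: (0,3), (2,5), (3,5)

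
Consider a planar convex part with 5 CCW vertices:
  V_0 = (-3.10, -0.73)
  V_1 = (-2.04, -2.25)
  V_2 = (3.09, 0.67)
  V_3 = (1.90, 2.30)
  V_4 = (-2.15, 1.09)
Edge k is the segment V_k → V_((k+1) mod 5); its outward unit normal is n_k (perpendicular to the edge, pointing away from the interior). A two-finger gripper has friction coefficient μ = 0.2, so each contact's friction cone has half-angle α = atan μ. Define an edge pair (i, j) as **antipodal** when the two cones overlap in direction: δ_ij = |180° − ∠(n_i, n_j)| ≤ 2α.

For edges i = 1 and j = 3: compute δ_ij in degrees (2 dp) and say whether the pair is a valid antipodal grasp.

δ = 13.01°, valid

α = atan 0.2 = 11.31°;  2α = 22.62°
edge 1: e_1 = (+5.13, +2.92);  n_1 = (+0.4947, -0.8691)
edge 3: e_3 = (-4.05, -1.21);  n_3 = (-0.2863, +0.9582)
∠(n_1, n_3) = 166.99°
δ = |180° − 166.99°| = 13.01°
13.01° ≤ 2α = 22.62°  →  valid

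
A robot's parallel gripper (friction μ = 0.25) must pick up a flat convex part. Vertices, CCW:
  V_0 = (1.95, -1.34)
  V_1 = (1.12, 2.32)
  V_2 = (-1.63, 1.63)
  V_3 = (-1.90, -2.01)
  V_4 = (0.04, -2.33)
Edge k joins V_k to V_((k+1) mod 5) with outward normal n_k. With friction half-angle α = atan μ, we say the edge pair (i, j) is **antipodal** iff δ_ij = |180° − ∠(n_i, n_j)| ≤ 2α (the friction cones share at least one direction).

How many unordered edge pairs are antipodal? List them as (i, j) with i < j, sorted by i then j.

count = 3; pairs: (0,2), (1,3), (1,4)

α = atan 0.25 = 14.04°;  2α = 28.07°
n_0 = (+0.9752, +0.2212)
n_1 = (-0.2434, +0.9699)
n_2 = (-0.9973, +0.0740)
n_3 = (-0.1627, -0.9867)
n_4 = (+0.4602, -0.8878)
  (0,1): δ = 88.69°  ·
  (0,2): δ = 17.02°  ✓
  (0,3): δ = 67.86°  ·
  (0,4): δ = 104.62°  ·
  (1,2): δ = 108.33°  ·
  (1,3): δ = 23.45°  ✓
  (1,4): δ = 13.31°  ✓
  (2,3): δ = 95.12°  ·
  (2,4): δ = 58.36°  ·
  (3,4): δ = 143.23°  ·
antipodal pairs: 3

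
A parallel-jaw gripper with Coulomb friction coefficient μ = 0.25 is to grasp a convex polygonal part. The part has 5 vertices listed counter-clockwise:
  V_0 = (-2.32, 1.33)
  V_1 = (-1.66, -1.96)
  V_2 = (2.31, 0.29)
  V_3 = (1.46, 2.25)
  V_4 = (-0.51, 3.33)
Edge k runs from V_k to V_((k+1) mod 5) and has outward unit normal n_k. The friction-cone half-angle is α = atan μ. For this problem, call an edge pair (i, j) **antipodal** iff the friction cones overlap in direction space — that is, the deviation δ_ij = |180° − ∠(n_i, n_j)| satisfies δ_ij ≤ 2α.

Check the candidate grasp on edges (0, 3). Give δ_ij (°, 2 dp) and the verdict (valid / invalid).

δ = 49.92°, invalid

α = atan 0.25 = 14.04°;  2α = 28.07°
edge 0: e_0 = (+0.66, -3.29);  n_0 = (-0.9805, -0.1967)
edge 3: e_3 = (-1.97, +1.08);  n_3 = (+0.4807, +0.8769)
∠(n_0, n_3) = 130.08°
δ = |180° − 130.08°| = 49.92°
49.92° > 2α = 28.07°  →  invalid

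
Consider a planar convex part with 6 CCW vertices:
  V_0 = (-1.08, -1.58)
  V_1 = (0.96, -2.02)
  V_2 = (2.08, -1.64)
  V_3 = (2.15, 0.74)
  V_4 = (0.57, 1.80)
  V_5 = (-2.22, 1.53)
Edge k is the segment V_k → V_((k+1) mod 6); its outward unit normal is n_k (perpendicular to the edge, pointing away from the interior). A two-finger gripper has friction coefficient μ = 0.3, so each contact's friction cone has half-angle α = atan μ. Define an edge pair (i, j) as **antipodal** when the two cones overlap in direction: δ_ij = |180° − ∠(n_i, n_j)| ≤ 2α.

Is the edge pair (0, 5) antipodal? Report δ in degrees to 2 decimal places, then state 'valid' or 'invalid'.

α = atan 0.3 = 16.70°;  2α = 33.40°
edge 0: e_0 = (+2.04, -0.44);  n_0 = (-0.2108, -0.9775)
edge 5: e_5 = (+1.14, -3.11);  n_5 = (-0.9389, -0.3442)
∠(n_0, n_5) = 57.70°
δ = |180° − 57.70°| = 122.30°
122.30° > 2α = 33.40°  →  invalid

δ = 122.30°, invalid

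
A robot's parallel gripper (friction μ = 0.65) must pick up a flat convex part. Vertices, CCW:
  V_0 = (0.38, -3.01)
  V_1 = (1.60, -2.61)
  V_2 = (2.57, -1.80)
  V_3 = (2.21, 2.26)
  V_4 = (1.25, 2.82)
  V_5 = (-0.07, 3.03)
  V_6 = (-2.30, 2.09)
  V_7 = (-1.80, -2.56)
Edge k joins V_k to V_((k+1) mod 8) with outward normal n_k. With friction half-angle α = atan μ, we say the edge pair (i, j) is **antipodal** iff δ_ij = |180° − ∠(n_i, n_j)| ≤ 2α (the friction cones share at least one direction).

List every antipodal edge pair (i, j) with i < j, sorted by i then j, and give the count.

count = 11; pairs: (0,3), (0,4), (0,5), (1,4), (1,5), (1,6), (2,6), (3,6), (3,7), (4,7), (5,7)

α = atan 0.65 = 33.02°;  2α = 66.05°
n_0 = (+0.3116, -0.9502)
n_1 = (+0.6410, -0.7676)
n_2 = (+0.9961, +0.0883)
n_3 = (+0.5039, +0.8638)
n_4 = (+0.1571, +0.9876)
n_5 = (-0.3884, +0.9215)
n_6 = (-0.9943, -0.1069)
n_7 = (-0.2022, -0.9794)
  (0,1): δ = 158.29°  ·
  (0,2): δ = 103.09°  ·
  (0,3): δ = 48.41°  ✓
  (0,4): δ = 27.19°  ✓
  (0,5): δ = 4.70°  ✓
  (0,6): δ = 77.98°  ·
  (0,7): δ = 150.18°  ·
  (1,2): δ = 124.80°  ·
  (1,3): δ = 70.12°  ·
  (1,4): δ = 48.90°  ✓
  (1,5): δ = 17.01°  ✓
  (1,6): δ = 56.27°  ✓
  (1,7): δ = 128.47°  ·
  (2,3): δ = 125.32°  ·
  (2,4): δ = 104.11°  ·
  (2,5): δ = 72.21°  ·
  (2,6): δ = 1.07°  ✓
  (2,7): δ = 73.27°  ·
  (3,4): δ = 158.78°  ·
  (3,5): δ = 126.89°  ·
  (3,6): δ = 53.61°  ✓
  (3,7): δ = 18.59°  ✓
  (4,5): δ = 148.10°  ·
  (4,6): δ = 74.82°  ·
  (4,7): δ = 2.62°  ✓
  (5,6): δ = 106.72°  ·
  (5,7): δ = 34.52°  ✓
  (6,7): δ = 107.80°  ·
antipodal pairs: 11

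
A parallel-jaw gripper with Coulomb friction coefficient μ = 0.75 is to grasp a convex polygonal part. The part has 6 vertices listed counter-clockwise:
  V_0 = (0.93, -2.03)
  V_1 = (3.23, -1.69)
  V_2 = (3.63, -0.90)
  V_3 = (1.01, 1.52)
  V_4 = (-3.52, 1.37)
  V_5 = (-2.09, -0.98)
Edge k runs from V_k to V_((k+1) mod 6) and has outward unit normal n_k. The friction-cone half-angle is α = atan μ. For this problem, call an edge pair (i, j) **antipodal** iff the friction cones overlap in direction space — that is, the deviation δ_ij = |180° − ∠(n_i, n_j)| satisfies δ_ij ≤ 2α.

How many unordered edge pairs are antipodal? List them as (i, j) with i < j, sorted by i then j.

count = 8; pairs: (0,2), (0,3), (1,3), (1,4), (2,4), (2,5), (3,4), (3,5)

α = atan 0.75 = 36.87°;  2α = 73.74°
n_0 = (+0.1462, -0.9892)
n_1 = (+0.8922, -0.4517)
n_2 = (+0.6785, +0.7346)
n_3 = (-0.0331, +0.9995)
n_4 = (-0.8543, -0.5198)
n_5 = (-0.3284, -0.9445)
  (0,1): δ = 125.26°  ·
  (0,2): δ = 51.14°  ✓
  (0,3): δ = 6.51°  ✓
  (0,4): δ = 112.91°  ·
  (0,5): δ = 152.42°  ·
  (1,2): δ = 105.87°  ·
  (1,3): δ = 61.25°  ✓
  (1,4): δ = 58.18°  ✓
  (1,5): δ = 97.68°  ·
  (2,3): δ = 135.38°  ·
  (2,4): δ = 15.95°  ✓
  (2,5): δ = 23.56°  ✓
  (3,4): δ = 60.58°  ✓
  (3,5): δ = 21.07°  ✓
  (4,5): δ = 140.49°  ·
antipodal pairs: 8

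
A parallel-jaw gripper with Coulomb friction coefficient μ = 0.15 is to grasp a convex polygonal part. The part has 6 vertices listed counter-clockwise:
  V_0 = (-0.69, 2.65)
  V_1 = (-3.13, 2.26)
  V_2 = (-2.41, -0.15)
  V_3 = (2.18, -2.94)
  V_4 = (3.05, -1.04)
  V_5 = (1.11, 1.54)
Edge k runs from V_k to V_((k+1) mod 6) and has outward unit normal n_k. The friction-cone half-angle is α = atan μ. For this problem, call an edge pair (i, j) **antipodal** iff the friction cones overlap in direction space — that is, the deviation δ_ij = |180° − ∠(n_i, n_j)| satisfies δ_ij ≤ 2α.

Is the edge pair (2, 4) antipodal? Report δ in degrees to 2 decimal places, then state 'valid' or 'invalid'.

δ = 21.77°, invalid

α = atan 0.15 = 8.53°;  2α = 17.06°
edge 2: e_2 = (+4.59, -2.79);  n_2 = (-0.5194, -0.8545)
edge 4: e_4 = (-1.94, +2.58);  n_4 = (+0.7993, +0.6010)
∠(n_2, n_4) = 158.23°
δ = |180° − 158.23°| = 21.77°
21.77° > 2α = 17.06°  →  invalid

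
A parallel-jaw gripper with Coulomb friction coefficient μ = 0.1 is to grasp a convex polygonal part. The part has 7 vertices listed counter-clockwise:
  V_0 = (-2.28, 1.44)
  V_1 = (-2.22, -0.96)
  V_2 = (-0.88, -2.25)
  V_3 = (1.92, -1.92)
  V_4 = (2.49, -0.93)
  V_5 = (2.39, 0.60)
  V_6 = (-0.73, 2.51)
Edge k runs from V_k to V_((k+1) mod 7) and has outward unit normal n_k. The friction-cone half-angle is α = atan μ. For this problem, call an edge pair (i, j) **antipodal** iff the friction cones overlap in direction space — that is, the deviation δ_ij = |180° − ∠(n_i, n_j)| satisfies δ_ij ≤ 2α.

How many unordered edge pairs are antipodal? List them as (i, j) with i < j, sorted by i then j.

α = atan 0.1 = 5.71°;  2α = 11.42°
n_0 = (-0.9997, -0.0250)
n_1 = (-0.6935, -0.7204)
n_2 = (+0.1170, -0.9931)
n_3 = (+0.8666, -0.4990)
n_4 = (+0.9979, +0.0652)
n_5 = (+0.5221, +0.8529)
n_6 = (-0.5681, +0.8230)
  (0,1): δ = 135.34°  ·
  (0,2): δ = 84.71°  ·
  (0,3): δ = 31.36°  ·
  (0,4): δ = 2.31°  ✓
  (0,5): δ = 57.09°  ·
  (0,6): δ = 123.19°  ·
  (1,2): δ = 129.37°  ·
  (1,3): δ = 76.02°  ·
  (1,4): δ = 42.35°  ·
  (1,5): δ = 12.44°  ·
  (1,6): δ = 78.53°  ·
  (2,3): δ = 126.65°  ·
  (2,4): δ = 92.98°  ·
  (2,5): δ = 38.20°  ·
  (2,6): δ = 27.90°  ·
  (3,4): δ = 146.33°  ·
  (3,5): δ = 91.54°  ·
  (3,6): δ = 25.45°  ·
  (4,5): δ = 125.21°  ·
  (4,6): δ = 59.12°  ·
  (5,6): δ = 113.91°  ·
antipodal pairs: 1

count = 1; pairs: (0,4)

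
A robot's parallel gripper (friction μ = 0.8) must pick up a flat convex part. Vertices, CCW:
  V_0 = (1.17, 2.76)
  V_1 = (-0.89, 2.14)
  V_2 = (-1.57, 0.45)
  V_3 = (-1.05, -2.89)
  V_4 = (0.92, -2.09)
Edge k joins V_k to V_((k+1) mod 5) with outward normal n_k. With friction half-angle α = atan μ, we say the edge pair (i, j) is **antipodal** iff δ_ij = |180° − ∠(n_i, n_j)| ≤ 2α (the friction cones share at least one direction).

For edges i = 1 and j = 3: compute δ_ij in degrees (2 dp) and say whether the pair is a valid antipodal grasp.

α = atan 0.8 = 38.66°;  2α = 77.32°
edge 1: e_1 = (-0.68, -1.69);  n_1 = (-0.9277, +0.3733)
edge 3: e_3 = (+1.97, +0.80);  n_3 = (+0.3763, -0.9265)
∠(n_1, n_3) = 134.02°
δ = |180° − 134.02°| = 45.98°
45.98° ≤ 2α = 77.32°  →  valid

δ = 45.98°, valid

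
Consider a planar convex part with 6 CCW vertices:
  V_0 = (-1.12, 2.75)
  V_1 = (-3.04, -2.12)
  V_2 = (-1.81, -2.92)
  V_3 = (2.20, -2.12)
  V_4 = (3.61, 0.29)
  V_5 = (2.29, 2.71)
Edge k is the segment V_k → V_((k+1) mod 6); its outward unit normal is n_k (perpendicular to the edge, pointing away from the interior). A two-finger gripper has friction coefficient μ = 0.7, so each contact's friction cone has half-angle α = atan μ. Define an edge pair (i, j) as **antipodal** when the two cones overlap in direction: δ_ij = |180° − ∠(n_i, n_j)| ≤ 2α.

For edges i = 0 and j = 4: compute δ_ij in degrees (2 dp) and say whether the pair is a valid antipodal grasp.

δ = 50.13°, valid

α = atan 0.7 = 34.99°;  2α = 69.98°
edge 0: e_0 = (-1.92, -4.87);  n_0 = (-0.9303, +0.3668)
edge 4: e_4 = (-1.32, +2.42);  n_4 = (+0.8779, +0.4789)
∠(n_0, n_4) = 129.87°
δ = |180° − 129.87°| = 50.13°
50.13° ≤ 2α = 69.98°  →  valid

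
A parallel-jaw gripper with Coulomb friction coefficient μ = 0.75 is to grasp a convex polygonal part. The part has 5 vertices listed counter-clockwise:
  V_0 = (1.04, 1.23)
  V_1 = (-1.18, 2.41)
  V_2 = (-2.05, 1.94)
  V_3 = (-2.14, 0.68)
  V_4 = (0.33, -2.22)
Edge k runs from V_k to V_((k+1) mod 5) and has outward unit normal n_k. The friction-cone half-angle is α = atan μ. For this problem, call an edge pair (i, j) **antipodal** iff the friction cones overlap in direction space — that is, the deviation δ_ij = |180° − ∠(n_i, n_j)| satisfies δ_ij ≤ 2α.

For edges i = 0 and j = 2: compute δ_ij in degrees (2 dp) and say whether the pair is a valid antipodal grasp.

α = atan 0.75 = 36.87°;  2α = 73.74°
edge 0: e_0 = (-2.22, +1.18);  n_0 = (+0.4693, +0.8830)
edge 2: e_2 = (-0.09, -1.26);  n_2 = (-0.9975, +0.0712)
∠(n_0, n_2) = 113.91°
δ = |180° − 113.91°| = 66.09°
66.09° ≤ 2α = 73.74°  →  valid

δ = 66.09°, valid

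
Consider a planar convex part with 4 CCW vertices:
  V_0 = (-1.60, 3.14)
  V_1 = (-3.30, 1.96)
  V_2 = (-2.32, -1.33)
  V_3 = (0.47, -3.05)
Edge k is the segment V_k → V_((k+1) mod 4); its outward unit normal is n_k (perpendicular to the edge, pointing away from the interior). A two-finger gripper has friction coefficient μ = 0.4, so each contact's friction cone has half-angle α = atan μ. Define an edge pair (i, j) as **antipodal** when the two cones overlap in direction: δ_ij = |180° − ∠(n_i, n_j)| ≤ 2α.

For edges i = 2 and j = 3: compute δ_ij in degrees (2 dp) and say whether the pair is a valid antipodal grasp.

α = atan 0.4 = 21.80°;  2α = 43.60°
edge 2: e_2 = (+2.79, -1.72);  n_2 = (-0.5248, -0.8512)
edge 3: e_3 = (-2.07, +6.19);  n_3 = (+0.9484, +0.3171)
∠(n_2, n_3) = 140.14°
δ = |180° − 140.14°| = 39.86°
39.86° ≤ 2α = 43.60°  →  valid

δ = 39.86°, valid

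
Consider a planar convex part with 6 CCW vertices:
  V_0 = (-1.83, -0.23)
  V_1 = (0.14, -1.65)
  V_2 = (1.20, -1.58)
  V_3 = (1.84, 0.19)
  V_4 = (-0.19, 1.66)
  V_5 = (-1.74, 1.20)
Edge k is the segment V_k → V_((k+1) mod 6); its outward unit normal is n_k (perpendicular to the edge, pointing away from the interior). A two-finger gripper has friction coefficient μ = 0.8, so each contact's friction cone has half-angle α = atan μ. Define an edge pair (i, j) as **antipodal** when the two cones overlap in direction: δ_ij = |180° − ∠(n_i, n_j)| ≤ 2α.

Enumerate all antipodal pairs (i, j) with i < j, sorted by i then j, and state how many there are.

α = atan 0.8 = 38.66°;  2α = 77.32°
n_0 = (-0.5847, -0.8112)
n_1 = (+0.0659, -0.9978)
n_2 = (+0.9404, -0.3400)
n_3 = (+0.5865, +0.8099)
n_4 = (-0.2845, +0.9587)
n_5 = (-0.9980, +0.0628)
  (0,1): δ = 140.44°  ·
  (0,2): δ = 74.09°  ✓
  (0,3): δ = 0.13°  ✓
  (0,4): δ = 52.31°  ✓
  (0,5): δ = 122.18°  ·
  (1,2): δ = 113.66°  ·
  (1,3): δ = 39.69°  ✓
  (1,4): δ = 12.75°  ✓
  (1,5): δ = 82.62°  ·
  (2,3): δ = 106.03°  ·
  (2,4): δ = 53.59°  ✓
  (2,5): δ = 16.28°  ✓
  (3,4): δ = 127.56°  ·
  (3,5): δ = 57.69°  ✓
  (4,5): δ = 110.13°  ·
antipodal pairs: 8

count = 8; pairs: (0,2), (0,3), (0,4), (1,3), (1,4), (2,4), (2,5), (3,5)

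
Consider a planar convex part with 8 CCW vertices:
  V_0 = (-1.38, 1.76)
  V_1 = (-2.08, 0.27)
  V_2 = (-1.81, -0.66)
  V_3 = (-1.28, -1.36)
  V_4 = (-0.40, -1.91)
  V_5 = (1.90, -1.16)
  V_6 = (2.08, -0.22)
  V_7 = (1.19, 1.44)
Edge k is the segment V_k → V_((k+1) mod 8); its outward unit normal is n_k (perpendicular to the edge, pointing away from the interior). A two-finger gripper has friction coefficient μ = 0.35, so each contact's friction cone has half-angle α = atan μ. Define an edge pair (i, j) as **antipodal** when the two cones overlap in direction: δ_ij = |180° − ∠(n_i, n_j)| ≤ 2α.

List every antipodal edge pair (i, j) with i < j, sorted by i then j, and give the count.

count = 7; pairs: (0,5), (1,5), (1,6), (2,6), (3,6), (3,7), (4,7)

α = atan 0.35 = 19.29°;  2α = 38.58°
n_0 = (-0.9051, +0.4252)
n_1 = (-0.9603, -0.2788)
n_2 = (-0.7973, -0.6036)
n_3 = (-0.5300, -0.8480)
n_4 = (+0.3100, -0.9507)
n_5 = (+0.9822, -0.1881)
n_6 = (+0.8813, +0.4725)
n_7 = (+0.1236, +0.9923)
  (0,1): δ = 138.65°  ·
  (0,2): δ = 117.71°  ·
  (0,3): δ = 96.84°  ·
  (0,4): δ = 46.78°  ·
  (0,5): δ = 14.32°  ✓
  (0,6): δ = 53.36°  ·
  (0,7): δ = 108.07°  ·
  (1,2): δ = 159.06°  ·
  (1,3): δ = 138.19°  ·
  (1,4): δ = 88.13°  ·
  (1,5): δ = 27.03°  ✓
  (1,6): δ = 12.01°  ✓
  (1,7): δ = 66.71°  ·
  (2,3): δ = 159.14°  ·
  (2,4): δ = 109.07°  ·
  (2,5): δ = 47.97°  ·
  (2,6): δ = 8.93°  ✓
  (2,7): δ = 45.77°  ·
  (3,4): δ = 129.93°  ·
  (3,5): δ = 68.83°  ·
  (3,6): δ = 29.80°  ✓
  (3,7): δ = 24.91°  ✓
  (4,5): δ = 118.90°  ·
  (4,6): δ = 79.86°  ·
  (4,7): δ = 25.16°  ✓
  (5,6): δ = 140.96°  ·
  (5,7): δ = 86.26°  ·
  (6,7): δ = 125.30°  ·
antipodal pairs: 7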